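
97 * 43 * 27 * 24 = 2702808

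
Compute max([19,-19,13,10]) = 19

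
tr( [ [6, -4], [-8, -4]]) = diagonal: 6 + (-4)
= 2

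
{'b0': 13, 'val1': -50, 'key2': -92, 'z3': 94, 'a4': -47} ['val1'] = -50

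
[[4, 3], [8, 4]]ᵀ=[[4, 8], [3, 4]]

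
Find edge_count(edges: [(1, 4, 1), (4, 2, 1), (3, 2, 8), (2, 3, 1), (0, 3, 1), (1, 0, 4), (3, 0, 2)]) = 7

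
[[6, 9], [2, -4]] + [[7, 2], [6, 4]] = [[13, 11], [8, 0]]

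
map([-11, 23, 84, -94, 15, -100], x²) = (-11)²=121, (23)²=529, (84)²=7056, (-94)²=8836, (15)²=225, (-100)²=10000
= [121, 529, 7056, 8836, 225, 10000]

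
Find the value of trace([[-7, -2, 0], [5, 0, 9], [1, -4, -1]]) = -8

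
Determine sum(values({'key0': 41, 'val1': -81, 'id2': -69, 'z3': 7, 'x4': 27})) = -75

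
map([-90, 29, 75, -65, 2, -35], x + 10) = -90+10=-80, 29+10=39, 75+10=85, -65+10=-55, 2+10=12, -35+10=-25
= [-80, 39, 85, -55, 12, -25]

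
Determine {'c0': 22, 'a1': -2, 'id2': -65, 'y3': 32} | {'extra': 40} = {'c0': 22, 'a1': -2, 'id2': -65, 'y3': 32, 'extra': 40}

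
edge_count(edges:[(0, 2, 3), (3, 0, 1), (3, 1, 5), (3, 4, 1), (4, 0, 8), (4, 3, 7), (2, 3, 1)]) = 7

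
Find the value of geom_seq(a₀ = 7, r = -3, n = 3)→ [7, -21, 63]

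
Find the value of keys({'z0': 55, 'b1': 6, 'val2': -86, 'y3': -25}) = ['z0', 'b1', 'val2', 'y3']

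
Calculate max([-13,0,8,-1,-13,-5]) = 8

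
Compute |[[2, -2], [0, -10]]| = -20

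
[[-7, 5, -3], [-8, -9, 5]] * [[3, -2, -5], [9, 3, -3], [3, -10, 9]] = C[0][0] = (-7)*(3) + (5)*(9) + (-3)*(3) = 15
C[0][1] = (-7)*(-2) + (5)*(3) + (-3)*(-10) = 59
C[0][2] = (-7)*(-5) + (5)*(-3) + (-3)*(9) = -7
C[1][0] = (-8)*(3) + (-9)*(9) + (5)*(3) = -90
C[1][1] = (-8)*(-2) + (-9)*(3) + (5)*(-10) = -61
C[1][2] = (-8)*(-5) + (-9)*(-3) + (5)*(9) = 112
= [[15, 59, -7], [-90, -61, 112]]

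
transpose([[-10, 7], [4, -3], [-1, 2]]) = [[-10, 4, -1], [7, -3, 2]]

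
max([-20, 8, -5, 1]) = 8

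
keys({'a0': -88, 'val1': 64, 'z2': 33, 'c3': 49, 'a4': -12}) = ['a0', 'val1', 'z2', 'c3', 'a4']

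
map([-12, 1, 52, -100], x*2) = [-24, 2, 104, -200]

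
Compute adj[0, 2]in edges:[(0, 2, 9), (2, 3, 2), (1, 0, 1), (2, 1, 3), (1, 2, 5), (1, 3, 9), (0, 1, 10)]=9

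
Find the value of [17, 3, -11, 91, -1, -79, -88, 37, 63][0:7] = [17, 3, -11, 91, -1, -79, -88]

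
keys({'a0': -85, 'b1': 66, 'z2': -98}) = ['a0', 'b1', 'z2']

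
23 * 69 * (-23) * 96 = -3504096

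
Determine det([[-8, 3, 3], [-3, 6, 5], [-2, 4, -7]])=(1)*(-8)*det([[6, 5], [4, -7]]) + (-1)*(3)*det([[-3, 5], [-2, -7]]) + (1)*(3)*det([[-3, 6], [-2, 4]])
= 496 + -93 + 0
= 403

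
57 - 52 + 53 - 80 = -22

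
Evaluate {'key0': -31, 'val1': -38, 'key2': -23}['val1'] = -38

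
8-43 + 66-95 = -64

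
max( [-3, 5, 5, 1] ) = 5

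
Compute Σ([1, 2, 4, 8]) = 15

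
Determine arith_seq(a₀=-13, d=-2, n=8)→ a_0 = -13 + 0*-2 = -13
a_1 = -13 + 1*-2 = -15
a_2 = -13 + 2*-2 = -17
...
= [-13, -15, -17, -19, -21, -23, -25, -27]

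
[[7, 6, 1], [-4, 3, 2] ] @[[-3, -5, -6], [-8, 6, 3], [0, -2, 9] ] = C[0][0] = (7)*(-3) + (6)*(-8) + (1)*(0) = -69
C[0][1] = (7)*(-5) + (6)*(6) + (1)*(-2) = -1
C[0][2] = (7)*(-6) + (6)*(3) + (1)*(9) = -15
C[1][0] = (-4)*(-3) + (3)*(-8) + (2)*(0) = -12
C[1][1] = (-4)*(-5) + (3)*(6) + (2)*(-2) = 34
C[1][2] = (-4)*(-6) + (3)*(3) + (2)*(9) = 51
= [[-69, -1, -15], [-12, 34, 51]]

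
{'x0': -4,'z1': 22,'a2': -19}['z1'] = 22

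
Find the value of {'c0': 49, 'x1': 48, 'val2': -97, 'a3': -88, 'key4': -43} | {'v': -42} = {'c0': 49, 'x1': 48, 'val2': -97, 'a3': -88, 'key4': -43, 'v': -42}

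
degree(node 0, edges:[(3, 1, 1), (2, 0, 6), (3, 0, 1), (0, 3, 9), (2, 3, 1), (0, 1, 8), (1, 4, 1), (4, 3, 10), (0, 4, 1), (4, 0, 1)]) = 6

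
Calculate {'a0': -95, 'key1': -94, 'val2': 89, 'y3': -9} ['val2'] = 89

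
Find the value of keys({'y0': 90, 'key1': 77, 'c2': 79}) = ['y0', 'key1', 'c2']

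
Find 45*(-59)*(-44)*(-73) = -8527860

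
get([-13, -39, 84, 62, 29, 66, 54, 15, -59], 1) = -39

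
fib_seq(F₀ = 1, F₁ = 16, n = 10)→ F_2 = F_1 + F_0 = 17
F_3 = F_2 + F_1 = 33
F_4 = F_3 + F_2 = 50
...
= [1, 16, 17, 33, 50, 83, 133, 216, 349, 565]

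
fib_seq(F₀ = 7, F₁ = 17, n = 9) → F_2 = F_1 + F_0 = 24
F_3 = F_2 + F_1 = 41
F_4 = F_3 + F_2 = 65
...
= [7, 17, 24, 41, 65, 106, 171, 277, 448]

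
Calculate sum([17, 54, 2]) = 73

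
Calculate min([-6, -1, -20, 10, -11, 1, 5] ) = -20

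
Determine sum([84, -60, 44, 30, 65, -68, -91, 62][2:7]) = slice → [44, 30, 65, -68, -91]
44 + 30 + 65 + (-68) + (-91)
= -20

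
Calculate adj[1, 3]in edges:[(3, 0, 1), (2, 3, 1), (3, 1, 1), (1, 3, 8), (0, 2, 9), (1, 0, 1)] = 8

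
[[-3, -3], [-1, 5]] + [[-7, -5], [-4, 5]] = [[-10, -8], [-5, 10]]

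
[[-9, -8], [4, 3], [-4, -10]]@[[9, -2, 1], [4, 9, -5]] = [[-113, -54, 31], [48, 19, -11], [-76, -82, 46]]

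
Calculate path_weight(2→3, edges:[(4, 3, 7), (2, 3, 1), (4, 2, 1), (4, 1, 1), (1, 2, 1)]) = w(2→3)=1
= 1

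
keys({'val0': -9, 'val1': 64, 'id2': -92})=['val0', 'val1', 'id2']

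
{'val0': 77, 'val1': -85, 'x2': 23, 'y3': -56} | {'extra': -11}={'val0': 77, 'val1': -85, 'x2': 23, 'y3': -56, 'extra': -11}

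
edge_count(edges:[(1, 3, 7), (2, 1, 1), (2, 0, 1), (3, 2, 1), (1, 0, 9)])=5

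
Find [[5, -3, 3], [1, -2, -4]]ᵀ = [[5, 1], [-3, -2], [3, -4]]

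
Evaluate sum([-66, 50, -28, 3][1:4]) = 25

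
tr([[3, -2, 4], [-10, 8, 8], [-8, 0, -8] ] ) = 3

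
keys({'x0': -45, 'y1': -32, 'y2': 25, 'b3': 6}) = ['x0', 'y1', 'y2', 'b3']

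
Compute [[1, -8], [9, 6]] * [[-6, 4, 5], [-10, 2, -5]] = C[0][0] = (1)*(-6) + (-8)*(-10) = 74
C[0][1] = (1)*(4) + (-8)*(2) = -12
C[0][2] = (1)*(5) + (-8)*(-5) = 45
C[1][0] = (9)*(-6) + (6)*(-10) = -114
C[1][1] = (9)*(4) + (6)*(2) = 48
C[1][2] = (9)*(5) + (6)*(-5) = 15
= [[74, -12, 45], [-114, 48, 15]]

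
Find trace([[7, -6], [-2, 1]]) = diagonal: 7 + 1
= 8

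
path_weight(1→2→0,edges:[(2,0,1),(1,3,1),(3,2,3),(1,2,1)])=2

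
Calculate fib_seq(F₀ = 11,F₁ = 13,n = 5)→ F_2 = F_1 + F_0 = 24
F_3 = F_2 + F_1 = 37
F_4 = F_3 + F_2 = 61
= [11, 13, 24, 37, 61]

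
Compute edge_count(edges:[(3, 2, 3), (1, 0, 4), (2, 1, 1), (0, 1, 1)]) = 4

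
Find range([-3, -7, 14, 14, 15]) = 22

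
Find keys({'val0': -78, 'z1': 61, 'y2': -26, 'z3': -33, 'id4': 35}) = ['val0', 'z1', 'y2', 'z3', 'id4']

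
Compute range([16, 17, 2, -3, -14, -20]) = 37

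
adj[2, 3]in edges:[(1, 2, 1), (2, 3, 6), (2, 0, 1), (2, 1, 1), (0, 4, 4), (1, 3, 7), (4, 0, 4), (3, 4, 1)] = 6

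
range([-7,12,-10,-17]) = 29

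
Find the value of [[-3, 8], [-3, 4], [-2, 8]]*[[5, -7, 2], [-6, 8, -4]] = C[0][0] = (-3)*(5) + (8)*(-6) = -63
C[0][1] = (-3)*(-7) + (8)*(8) = 85
C[0][2] = (-3)*(2) + (8)*(-4) = -38
C[1][0] = (-3)*(5) + (4)*(-6) = -39
C[1][1] = (-3)*(-7) + (4)*(8) = 53
C[1][2] = (-3)*(2) + (4)*(-4) = -22
... (3 more cells)
= [[-63, 85, -38], [-39, 53, -22], [-58, 78, -36]]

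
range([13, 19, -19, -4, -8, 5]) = 38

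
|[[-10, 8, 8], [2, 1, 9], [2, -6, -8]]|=(1)*(-10)*det([[1, 9], [-6, -8]]) + (-1)*(8)*det([[2, 9], [2, -8]]) + (1)*(8)*det([[2, 1], [2, -6]])
= -460 + 272 + -112
= -300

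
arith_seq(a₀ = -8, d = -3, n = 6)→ [-8, -11, -14, -17, -20, -23]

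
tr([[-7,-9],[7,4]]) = -3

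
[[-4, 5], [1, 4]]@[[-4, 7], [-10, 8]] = C[0][0] = (-4)*(-4) + (5)*(-10) = -34
C[0][1] = (-4)*(7) + (5)*(8) = 12
C[1][0] = (1)*(-4) + (4)*(-10) = -44
C[1][1] = (1)*(7) + (4)*(8) = 39
= [[-34, 12], [-44, 39]]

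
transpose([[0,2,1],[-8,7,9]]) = [[0, -8], [2, 7], [1, 9]]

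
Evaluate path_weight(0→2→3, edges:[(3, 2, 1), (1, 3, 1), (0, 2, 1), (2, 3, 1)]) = w(0→2)=1 + w(2→3)=1
= 2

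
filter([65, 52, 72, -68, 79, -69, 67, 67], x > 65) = [72, 79, 67, 67]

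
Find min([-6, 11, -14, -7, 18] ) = -14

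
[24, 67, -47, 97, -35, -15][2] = -47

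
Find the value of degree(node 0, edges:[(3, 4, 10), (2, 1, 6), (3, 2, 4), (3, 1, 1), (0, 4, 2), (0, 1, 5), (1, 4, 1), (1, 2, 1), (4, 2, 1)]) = incident: (0,4), (0,1)
= 2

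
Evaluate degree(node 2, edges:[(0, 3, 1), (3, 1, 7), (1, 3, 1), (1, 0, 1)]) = 0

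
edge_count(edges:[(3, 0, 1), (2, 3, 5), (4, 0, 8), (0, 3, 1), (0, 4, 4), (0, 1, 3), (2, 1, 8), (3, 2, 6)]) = 8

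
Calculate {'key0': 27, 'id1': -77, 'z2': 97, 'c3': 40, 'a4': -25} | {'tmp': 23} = {'key0': 27, 'id1': -77, 'z2': 97, 'c3': 40, 'a4': -25, 'tmp': 23}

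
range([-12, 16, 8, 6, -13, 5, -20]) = 36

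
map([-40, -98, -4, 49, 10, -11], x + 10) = [-30, -88, 6, 59, 20, -1]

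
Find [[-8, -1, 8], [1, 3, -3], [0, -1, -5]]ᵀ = [[-8, 1, 0], [-1, 3, -1], [8, -3, -5]]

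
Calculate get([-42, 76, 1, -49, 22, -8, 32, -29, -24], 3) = -49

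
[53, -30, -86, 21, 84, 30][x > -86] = keep x where x > -86: 53✓, -30✓, -86✗, 21✓, 84✓, 30✓
= [53, -30, 21, 84, 30]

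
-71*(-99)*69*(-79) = -38315079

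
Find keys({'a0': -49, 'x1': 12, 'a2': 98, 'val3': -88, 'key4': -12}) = ['a0', 'x1', 'a2', 'val3', 'key4']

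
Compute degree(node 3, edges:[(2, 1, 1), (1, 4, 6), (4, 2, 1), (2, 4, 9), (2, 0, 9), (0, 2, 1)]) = 0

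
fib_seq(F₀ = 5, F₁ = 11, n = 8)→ [5, 11, 16, 27, 43, 70, 113, 183]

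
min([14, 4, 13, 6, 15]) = 4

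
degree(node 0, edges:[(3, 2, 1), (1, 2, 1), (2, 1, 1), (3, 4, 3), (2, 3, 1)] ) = 0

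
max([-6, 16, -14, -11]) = 16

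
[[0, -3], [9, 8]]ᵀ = [[0, 9], [-3, 8]]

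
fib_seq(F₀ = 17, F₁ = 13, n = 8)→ F_2 = F_1 + F_0 = 30
F_3 = F_2 + F_1 = 43
F_4 = F_3 + F_2 = 73
...
= [17, 13, 30, 43, 73, 116, 189, 305]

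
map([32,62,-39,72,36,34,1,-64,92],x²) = (32)²=1024, (62)²=3844, (-39)²=1521, (72)²=5184, (36)²=1296, (34)²=1156, (1)²=1, (-64)²=4096, (92)²=8464
= [1024, 3844, 1521, 5184, 1296, 1156, 1, 4096, 8464]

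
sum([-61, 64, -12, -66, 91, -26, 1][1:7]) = slice → [64, -12, -66, 91, -26, 1]
64 + (-12) + (-66) + 91 + (-26) + 1
= 52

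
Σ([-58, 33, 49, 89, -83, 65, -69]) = (-58) + 33 + 49 + 89 + (-83) + 65 + (-69)
= 26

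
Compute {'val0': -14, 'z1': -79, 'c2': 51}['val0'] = -14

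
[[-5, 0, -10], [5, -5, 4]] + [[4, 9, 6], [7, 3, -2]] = [[-1, 9, -4], [12, -2, 2]]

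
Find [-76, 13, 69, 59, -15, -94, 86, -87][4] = -15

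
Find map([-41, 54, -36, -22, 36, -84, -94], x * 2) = -41*2=-82, 54*2=108, -36*2=-72, -22*2=-44, 36*2=72, -84*2=-168, -94*2=-188
= [-82, 108, -72, -44, 72, -168, -188]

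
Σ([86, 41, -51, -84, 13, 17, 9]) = 86 + 41 + (-51) + (-84) + 13 + 17 + 9
= 31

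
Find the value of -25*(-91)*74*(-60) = -10101000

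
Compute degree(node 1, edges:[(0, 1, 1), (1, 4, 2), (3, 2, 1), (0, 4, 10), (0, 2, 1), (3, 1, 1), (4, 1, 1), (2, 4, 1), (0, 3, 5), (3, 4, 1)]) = incident: (0,1), (1,4), (3,1), (4,1)
= 4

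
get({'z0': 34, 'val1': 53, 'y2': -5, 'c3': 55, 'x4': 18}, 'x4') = 18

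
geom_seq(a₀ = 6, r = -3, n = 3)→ a_0 = 6*(-3)^0 = 6
a_1 = 6*(-3)^1 = -18
a_2 = 6*(-3)^2 = 54
= [6, -18, 54]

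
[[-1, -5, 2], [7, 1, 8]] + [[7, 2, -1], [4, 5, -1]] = [[6, -3, 1], [11, 6, 7]]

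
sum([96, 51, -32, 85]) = 96 + 51 + (-32) + 85
= 200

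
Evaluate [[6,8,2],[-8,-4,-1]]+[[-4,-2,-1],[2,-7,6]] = [[2, 6, 1], [-6, -11, 5]]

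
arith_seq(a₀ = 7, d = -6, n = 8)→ a_0 = 7 + 0*-6 = 7
a_1 = 7 + 1*-6 = 1
a_2 = 7 + 2*-6 = -5
...
= [7, 1, -5, -11, -17, -23, -29, -35]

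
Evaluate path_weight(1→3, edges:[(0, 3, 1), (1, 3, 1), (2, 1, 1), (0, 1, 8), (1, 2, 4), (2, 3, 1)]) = 1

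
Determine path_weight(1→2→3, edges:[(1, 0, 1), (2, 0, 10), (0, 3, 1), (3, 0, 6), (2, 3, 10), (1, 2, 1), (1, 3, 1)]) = 11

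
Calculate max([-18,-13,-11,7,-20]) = 7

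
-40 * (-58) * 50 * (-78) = -9048000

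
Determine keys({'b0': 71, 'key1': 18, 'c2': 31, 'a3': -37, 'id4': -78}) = ['b0', 'key1', 'c2', 'a3', 'id4']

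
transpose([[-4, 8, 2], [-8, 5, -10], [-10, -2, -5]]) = [[-4, -8, -10], [8, 5, -2], [2, -10, -5]]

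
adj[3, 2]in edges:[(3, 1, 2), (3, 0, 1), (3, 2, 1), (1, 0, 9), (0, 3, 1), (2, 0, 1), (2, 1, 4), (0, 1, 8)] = 1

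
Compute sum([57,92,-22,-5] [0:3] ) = 127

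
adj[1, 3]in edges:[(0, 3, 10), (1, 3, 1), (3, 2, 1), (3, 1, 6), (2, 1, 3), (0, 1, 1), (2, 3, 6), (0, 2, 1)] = 1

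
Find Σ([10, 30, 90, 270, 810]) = 1210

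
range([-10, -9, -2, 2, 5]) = 15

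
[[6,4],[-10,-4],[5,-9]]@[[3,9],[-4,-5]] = C[0][0] = (6)*(3) + (4)*(-4) = 2
C[0][1] = (6)*(9) + (4)*(-5) = 34
C[1][0] = (-10)*(3) + (-4)*(-4) = -14
C[1][1] = (-10)*(9) + (-4)*(-5) = -70
C[2][0] = (5)*(3) + (-9)*(-4) = 51
C[2][1] = (5)*(9) + (-9)*(-5) = 90
= [[2, 34], [-14, -70], [51, 90]]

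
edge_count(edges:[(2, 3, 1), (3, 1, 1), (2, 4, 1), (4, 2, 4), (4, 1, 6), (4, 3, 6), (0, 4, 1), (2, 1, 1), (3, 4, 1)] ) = 9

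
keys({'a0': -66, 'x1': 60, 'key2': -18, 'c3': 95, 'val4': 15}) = ['a0', 'x1', 'key2', 'c3', 'val4']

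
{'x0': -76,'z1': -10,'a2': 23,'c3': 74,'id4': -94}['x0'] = -76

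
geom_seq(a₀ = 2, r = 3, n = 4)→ a_0 = 2*3^0 = 2
a_1 = 2*3^1 = 6
a_2 = 2*3^2 = 18
...
= [2, 6, 18, 54]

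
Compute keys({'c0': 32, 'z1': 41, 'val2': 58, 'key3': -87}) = ['c0', 'z1', 'val2', 'key3']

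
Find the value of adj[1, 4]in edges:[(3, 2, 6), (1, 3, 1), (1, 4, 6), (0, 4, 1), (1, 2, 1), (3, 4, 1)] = 6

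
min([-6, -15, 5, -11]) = -15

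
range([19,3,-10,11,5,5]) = 29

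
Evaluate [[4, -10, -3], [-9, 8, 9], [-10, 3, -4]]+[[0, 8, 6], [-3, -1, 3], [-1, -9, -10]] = [[4, -2, 3], [-12, 7, 12], [-11, -6, -14]]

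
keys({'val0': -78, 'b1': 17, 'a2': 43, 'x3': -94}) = ['val0', 'b1', 'a2', 'x3']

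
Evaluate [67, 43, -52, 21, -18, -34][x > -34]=keep x where x > -34: 67✓, 43✓, -52✗, 21✓, -18✓, -34✗
= [67, 43, 21, -18]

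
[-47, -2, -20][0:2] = [-47, -2]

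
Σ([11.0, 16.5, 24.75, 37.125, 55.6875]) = 145.0625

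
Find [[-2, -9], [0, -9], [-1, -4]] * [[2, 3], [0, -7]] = C[0][0] = (-2)*(2) + (-9)*(0) = -4
C[0][1] = (-2)*(3) + (-9)*(-7) = 57
C[1][0] = (0)*(2) + (-9)*(0) = 0
C[1][1] = (0)*(3) + (-9)*(-7) = 63
C[2][0] = (-1)*(2) + (-4)*(0) = -2
C[2][1] = (-1)*(3) + (-4)*(-7) = 25
= [[-4, 57], [0, 63], [-2, 25]]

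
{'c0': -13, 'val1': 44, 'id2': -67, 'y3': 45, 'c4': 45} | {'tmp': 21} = {'c0': -13, 'val1': 44, 'id2': -67, 'y3': 45, 'c4': 45, 'tmp': 21}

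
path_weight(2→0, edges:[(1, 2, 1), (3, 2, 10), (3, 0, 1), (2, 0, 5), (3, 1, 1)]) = 5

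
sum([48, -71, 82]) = 59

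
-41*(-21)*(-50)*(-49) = 2109450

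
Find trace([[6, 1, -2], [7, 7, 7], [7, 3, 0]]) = diagonal: 6 + 7 + 0
= 13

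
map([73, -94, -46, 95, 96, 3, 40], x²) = (73)²=5329, (-94)²=8836, (-46)²=2116, (95)²=9025, (96)²=9216, (3)²=9, (40)²=1600
= [5329, 8836, 2116, 9025, 9216, 9, 1600]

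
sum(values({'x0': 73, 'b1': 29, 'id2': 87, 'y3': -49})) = 140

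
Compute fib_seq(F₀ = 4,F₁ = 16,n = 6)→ F_2 = F_1 + F_0 = 20
F_3 = F_2 + F_1 = 36
F_4 = F_3 + F_2 = 56
...
= [4, 16, 20, 36, 56, 92]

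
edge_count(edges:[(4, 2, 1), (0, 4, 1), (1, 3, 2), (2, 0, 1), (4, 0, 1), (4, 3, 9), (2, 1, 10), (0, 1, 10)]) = 8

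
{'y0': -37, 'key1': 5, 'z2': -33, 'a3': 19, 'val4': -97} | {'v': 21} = {'y0': -37, 'key1': 5, 'z2': -33, 'a3': 19, 'val4': -97, 'v': 21}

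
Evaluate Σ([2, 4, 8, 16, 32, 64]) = 126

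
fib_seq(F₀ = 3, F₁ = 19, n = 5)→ [3, 19, 22, 41, 63]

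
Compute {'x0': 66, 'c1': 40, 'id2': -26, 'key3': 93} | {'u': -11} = {'x0': 66, 'c1': 40, 'id2': -26, 'key3': 93, 'u': -11}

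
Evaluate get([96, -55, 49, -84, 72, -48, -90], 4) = 72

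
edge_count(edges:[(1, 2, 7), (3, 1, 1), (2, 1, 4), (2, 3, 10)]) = 4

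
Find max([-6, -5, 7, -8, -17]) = 7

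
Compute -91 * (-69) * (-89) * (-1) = 558831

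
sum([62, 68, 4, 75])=209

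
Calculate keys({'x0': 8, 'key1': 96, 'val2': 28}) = ['x0', 'key1', 'val2']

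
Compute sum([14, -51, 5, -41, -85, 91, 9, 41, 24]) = 14 + (-51) + 5 + (-41) + (-85) + 91 + 9 + 41 + 24
= 7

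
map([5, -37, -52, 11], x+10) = 5+10=15, -37+10=-27, -52+10=-42, 11+10=21
= [15, -27, -42, 21]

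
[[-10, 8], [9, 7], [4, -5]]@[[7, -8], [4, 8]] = C[0][0] = (-10)*(7) + (8)*(4) = -38
C[0][1] = (-10)*(-8) + (8)*(8) = 144
C[1][0] = (9)*(7) + (7)*(4) = 91
C[1][1] = (9)*(-8) + (7)*(8) = -16
C[2][0] = (4)*(7) + (-5)*(4) = 8
C[2][1] = (4)*(-8) + (-5)*(8) = -72
= [[-38, 144], [91, -16], [8, -72]]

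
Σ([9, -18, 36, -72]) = 9 + -18 + 36 + -72
= -45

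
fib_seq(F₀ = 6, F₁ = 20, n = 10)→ [6, 20, 26, 46, 72, 118, 190, 308, 498, 806]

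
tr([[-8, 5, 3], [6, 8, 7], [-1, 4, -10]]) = diagonal: (-8) + 8 + (-10)
= -10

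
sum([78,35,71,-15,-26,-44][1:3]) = slice → [35, 71]
35 + 71
= 106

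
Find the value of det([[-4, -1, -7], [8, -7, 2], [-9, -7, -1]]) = (1)*(-4)*det([[-7, 2], [-7, -1]]) + (-1)*(-1)*det([[8, 2], [-9, -1]]) + (1)*(-7)*det([[8, -7], [-9, -7]])
= -84 + 10 + 833
= 759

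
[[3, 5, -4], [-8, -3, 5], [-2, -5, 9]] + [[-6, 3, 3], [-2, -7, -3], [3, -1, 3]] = [[-3, 8, -1], [-10, -10, 2], [1, -6, 12]]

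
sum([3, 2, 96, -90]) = 11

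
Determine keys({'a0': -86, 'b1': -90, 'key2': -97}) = ['a0', 'b1', 'key2']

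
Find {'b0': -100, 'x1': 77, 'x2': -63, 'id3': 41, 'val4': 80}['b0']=-100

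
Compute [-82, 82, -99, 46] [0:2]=[-82, 82]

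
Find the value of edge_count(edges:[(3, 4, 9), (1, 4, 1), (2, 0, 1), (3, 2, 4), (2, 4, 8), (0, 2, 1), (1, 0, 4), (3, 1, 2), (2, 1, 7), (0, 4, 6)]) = 10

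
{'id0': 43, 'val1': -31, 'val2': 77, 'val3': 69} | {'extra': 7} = {'id0': 43, 'val1': -31, 'val2': 77, 'val3': 69, 'extra': 7}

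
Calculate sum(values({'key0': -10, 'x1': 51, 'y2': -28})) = 13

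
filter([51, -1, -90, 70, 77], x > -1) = [51, 70, 77]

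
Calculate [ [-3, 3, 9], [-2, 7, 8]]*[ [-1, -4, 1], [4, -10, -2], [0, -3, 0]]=[[15, -45, -9], [30, -86, -16]]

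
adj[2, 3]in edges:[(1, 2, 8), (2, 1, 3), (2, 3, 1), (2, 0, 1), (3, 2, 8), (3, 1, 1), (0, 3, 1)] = 1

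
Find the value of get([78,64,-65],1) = 64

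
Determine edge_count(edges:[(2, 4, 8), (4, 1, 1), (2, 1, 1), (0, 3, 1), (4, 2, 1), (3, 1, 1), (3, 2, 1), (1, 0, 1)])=8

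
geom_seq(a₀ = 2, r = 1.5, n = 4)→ [2.0, 3.0, 4.5, 6.75]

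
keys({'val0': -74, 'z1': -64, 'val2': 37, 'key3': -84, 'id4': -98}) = ['val0', 'z1', 'val2', 'key3', 'id4']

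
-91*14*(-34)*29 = 1256164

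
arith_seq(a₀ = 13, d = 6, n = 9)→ a_0 = 13 + 0*6 = 13
a_1 = 13 + 1*6 = 19
a_2 = 13 + 2*6 = 25
...
= [13, 19, 25, 31, 37, 43, 49, 55, 61]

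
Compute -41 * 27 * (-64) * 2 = 141696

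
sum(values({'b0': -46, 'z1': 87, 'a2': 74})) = 115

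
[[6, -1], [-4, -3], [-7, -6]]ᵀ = [[6, -4, -7], [-1, -3, -6]]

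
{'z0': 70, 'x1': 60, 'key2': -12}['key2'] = -12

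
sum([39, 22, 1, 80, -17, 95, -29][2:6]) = slice → [1, 80, -17, 95]
1 + 80 + (-17) + 95
= 159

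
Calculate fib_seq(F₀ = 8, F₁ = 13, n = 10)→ F_2 = F_1 + F_0 = 21
F_3 = F_2 + F_1 = 34
F_4 = F_3 + F_2 = 55
...
= [8, 13, 21, 34, 55, 89, 144, 233, 377, 610]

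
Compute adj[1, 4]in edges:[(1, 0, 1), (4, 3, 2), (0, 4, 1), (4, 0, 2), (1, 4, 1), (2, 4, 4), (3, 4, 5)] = 1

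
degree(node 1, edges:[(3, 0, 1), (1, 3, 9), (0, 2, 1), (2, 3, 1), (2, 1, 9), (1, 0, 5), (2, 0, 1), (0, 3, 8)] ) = 3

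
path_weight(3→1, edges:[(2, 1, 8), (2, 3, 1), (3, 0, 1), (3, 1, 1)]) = 1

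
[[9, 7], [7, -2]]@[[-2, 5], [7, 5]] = C[0][0] = (9)*(-2) + (7)*(7) = 31
C[0][1] = (9)*(5) + (7)*(5) = 80
C[1][0] = (7)*(-2) + (-2)*(7) = -28
C[1][1] = (7)*(5) + (-2)*(5) = 25
= [[31, 80], [-28, 25]]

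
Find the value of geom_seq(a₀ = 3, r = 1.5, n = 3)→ a_0 = 3*1.5^0 = 3.0
a_1 = 3*1.5^1 = 4.5
a_2 = 3*1.5^2 = 6.75
= [3.0, 4.5, 6.75]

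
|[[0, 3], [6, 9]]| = -18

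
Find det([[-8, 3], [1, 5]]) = (-8)*(5) - (3)*(1)
= -43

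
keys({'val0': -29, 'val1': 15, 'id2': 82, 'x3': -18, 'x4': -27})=['val0', 'val1', 'id2', 'x3', 'x4']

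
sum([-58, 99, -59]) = (-58) + 99 + (-59)
= -18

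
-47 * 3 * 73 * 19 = -195567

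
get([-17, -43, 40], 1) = -43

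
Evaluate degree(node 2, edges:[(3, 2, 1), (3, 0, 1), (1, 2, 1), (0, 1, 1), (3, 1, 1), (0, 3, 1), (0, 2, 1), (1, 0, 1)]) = 3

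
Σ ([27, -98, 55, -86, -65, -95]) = 27 + (-98) + 55 + (-86) + (-65) + (-95)
= -262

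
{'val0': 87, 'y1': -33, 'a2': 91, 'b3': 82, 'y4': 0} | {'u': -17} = {'val0': 87, 'y1': -33, 'a2': 91, 'b3': 82, 'y4': 0, 'u': -17}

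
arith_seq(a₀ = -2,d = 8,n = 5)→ [-2, 6, 14, 22, 30]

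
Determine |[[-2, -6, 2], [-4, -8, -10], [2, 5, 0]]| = (1)*(-2)*det([[-8, -10], [5, 0]]) + (-1)*(-6)*det([[-4, -10], [2, 0]]) + (1)*(2)*det([[-4, -8], [2, 5]])
= -100 + 120 + -8
= 12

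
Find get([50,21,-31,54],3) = 54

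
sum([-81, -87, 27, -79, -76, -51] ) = (-81) + (-87) + 27 + (-79) + (-76) + (-51)
= -347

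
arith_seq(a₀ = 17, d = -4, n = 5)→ a_0 = 17 + 0*-4 = 17
a_1 = 17 + 1*-4 = 13
a_2 = 17 + 2*-4 = 9
...
= [17, 13, 9, 5, 1]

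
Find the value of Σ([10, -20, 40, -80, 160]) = 110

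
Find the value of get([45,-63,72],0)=45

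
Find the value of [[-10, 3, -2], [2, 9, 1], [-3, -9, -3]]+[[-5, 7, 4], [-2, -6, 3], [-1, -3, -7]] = [[-15, 10, 2], [0, 3, 4], [-4, -12, -10]]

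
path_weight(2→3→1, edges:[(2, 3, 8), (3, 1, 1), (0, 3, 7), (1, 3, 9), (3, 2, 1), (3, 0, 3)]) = 9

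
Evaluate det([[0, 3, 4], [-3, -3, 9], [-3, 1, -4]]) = (1)*(0)*det([[-3, 9], [1, -4]]) + (-1)*(3)*det([[-3, 9], [-3, -4]]) + (1)*(4)*det([[-3, -3], [-3, 1]])
= 0 + -117 + -48
= -165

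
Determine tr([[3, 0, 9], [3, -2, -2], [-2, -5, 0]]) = diagonal: 3 + (-2) + 0
= 1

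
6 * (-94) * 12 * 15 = -101520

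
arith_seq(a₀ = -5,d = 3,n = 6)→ a_0 = -5 + 0*3 = -5
a_1 = -5 + 1*3 = -2
a_2 = -5 + 2*3 = 1
...
= [-5, -2, 1, 4, 7, 10]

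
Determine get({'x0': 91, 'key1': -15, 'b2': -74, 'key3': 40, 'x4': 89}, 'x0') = 91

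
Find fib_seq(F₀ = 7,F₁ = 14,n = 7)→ F_2 = F_1 + F_0 = 21
F_3 = F_2 + F_1 = 35
F_4 = F_3 + F_2 = 56
...
= [7, 14, 21, 35, 56, 91, 147]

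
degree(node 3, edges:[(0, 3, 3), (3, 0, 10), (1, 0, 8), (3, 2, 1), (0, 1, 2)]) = 3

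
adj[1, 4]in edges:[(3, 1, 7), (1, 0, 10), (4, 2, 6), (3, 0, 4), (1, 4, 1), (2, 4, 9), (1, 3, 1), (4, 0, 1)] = 1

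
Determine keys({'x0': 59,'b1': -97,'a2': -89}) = ['x0', 'b1', 'a2']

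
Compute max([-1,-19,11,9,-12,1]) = 11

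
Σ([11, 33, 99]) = 143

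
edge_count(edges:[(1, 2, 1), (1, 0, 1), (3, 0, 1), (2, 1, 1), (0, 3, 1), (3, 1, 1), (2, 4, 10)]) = 7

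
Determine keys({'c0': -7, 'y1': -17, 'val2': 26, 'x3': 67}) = ['c0', 'y1', 'val2', 'x3']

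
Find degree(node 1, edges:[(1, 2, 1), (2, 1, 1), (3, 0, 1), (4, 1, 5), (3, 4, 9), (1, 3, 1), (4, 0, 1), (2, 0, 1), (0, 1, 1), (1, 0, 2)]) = incident: (1,2), (2,1), (4,1), (1,3), (0,1), (1,0)
= 6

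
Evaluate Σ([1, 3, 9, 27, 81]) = 121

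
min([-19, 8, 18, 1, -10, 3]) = -19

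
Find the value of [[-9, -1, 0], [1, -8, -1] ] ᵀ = [[-9, 1], [-1, -8], [0, -1]]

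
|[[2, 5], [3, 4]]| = (2)*(4) - (5)*(3)
= -7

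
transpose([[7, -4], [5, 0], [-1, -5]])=[[7, 5, -1], [-4, 0, -5]]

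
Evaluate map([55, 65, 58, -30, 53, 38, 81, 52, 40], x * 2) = 55*2=110, 65*2=130, 58*2=116, -30*2=-60, 53*2=106, 38*2=76, 81*2=162, 52*2=104, 40*2=80
= [110, 130, 116, -60, 106, 76, 162, 104, 80]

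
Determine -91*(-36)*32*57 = 5975424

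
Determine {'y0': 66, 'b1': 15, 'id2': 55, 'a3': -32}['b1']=15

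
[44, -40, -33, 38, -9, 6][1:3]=[-40, -33]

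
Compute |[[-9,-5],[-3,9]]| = (-9)*(9) - (-5)*(-3)
= -96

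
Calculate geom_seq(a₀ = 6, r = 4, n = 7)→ [6, 24, 96, 384, 1536, 6144, 24576]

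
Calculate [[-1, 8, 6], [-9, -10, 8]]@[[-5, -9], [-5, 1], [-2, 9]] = [[-47, 71], [79, 143]]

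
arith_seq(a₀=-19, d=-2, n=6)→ [-19, -21, -23, -25, -27, -29]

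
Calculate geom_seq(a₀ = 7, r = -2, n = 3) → [7, -14, 28]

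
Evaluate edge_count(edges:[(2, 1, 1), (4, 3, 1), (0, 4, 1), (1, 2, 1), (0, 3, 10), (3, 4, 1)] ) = 6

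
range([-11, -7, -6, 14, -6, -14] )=28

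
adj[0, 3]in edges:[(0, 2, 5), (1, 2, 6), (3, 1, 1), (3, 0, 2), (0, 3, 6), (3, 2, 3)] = 6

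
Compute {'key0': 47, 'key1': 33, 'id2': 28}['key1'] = 33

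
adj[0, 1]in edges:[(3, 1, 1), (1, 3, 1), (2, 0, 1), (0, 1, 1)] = 1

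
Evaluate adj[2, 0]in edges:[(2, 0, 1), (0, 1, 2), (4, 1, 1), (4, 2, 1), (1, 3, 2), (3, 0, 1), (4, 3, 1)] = 1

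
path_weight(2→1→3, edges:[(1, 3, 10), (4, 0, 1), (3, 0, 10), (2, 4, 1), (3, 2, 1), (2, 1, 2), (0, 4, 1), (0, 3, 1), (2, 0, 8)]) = w(2→1)=2 + w(1→3)=10
= 12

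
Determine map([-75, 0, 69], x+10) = -75+10=-65, 0+10=10, 69+10=79
= [-65, 10, 79]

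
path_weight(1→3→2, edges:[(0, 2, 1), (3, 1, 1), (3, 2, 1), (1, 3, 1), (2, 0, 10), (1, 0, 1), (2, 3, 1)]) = 2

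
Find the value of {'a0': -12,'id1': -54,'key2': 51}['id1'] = -54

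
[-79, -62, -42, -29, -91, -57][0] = -79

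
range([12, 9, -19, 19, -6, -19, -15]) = 38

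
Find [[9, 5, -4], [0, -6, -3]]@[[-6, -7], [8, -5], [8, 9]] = C[0][0] = (9)*(-6) + (5)*(8) + (-4)*(8) = -46
C[0][1] = (9)*(-7) + (5)*(-5) + (-4)*(9) = -124
C[1][0] = (0)*(-6) + (-6)*(8) + (-3)*(8) = -72
C[1][1] = (0)*(-7) + (-6)*(-5) + (-3)*(9) = 3
= [[-46, -124], [-72, 3]]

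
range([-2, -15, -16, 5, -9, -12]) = 21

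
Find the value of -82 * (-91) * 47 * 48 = 16834272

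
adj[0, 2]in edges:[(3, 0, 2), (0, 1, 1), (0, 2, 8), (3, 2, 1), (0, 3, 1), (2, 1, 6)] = 8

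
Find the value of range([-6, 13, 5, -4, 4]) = 19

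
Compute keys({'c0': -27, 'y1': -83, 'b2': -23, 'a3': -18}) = ['c0', 'y1', 'b2', 'a3']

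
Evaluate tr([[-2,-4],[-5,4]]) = diagonal: (-2) + 4
= 2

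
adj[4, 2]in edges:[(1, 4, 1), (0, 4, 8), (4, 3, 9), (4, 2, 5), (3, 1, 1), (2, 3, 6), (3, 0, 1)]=5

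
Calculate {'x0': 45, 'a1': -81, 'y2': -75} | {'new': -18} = {'x0': 45, 'a1': -81, 'y2': -75, 'new': -18}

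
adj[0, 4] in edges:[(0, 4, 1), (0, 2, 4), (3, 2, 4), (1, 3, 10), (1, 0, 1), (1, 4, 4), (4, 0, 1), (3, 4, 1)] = 1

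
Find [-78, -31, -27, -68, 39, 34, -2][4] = 39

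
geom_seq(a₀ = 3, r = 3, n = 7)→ [3, 9, 27, 81, 243, 729, 2187]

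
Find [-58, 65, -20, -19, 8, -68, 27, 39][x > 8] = keep x where x > 8: -58✗, 65✓, -20✗, -19✗, 8✗, -68✗, 27✓, 39✓
= [65, 27, 39]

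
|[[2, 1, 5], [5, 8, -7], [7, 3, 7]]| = (1)*(2)*det([[8, -7], [3, 7]]) + (-1)*(1)*det([[5, -7], [7, 7]]) + (1)*(5)*det([[5, 8], [7, 3]])
= 154 + -84 + -205
= -135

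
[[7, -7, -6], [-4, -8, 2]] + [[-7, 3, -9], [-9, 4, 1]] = [[0, -4, -15], [-13, -4, 3]]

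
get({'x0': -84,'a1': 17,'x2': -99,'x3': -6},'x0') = -84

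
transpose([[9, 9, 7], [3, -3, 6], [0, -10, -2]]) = [[9, 3, 0], [9, -3, -10], [7, 6, -2]]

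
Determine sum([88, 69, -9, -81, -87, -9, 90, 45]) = 106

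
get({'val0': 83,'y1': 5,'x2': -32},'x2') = -32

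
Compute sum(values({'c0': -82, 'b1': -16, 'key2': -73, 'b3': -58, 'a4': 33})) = (-82) + (-16) + (-73) + (-58) + 33
= -196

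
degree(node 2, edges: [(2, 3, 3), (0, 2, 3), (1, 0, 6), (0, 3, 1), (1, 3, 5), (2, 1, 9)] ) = 3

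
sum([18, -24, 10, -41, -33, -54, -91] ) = 18 + (-24) + 10 + (-41) + (-33) + (-54) + (-91)
= -215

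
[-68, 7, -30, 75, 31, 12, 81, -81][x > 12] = [75, 31, 81]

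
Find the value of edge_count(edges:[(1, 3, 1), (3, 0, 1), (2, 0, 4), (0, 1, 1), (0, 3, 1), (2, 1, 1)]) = 6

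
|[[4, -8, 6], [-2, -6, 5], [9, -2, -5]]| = (1)*(4)*det([[-6, 5], [-2, -5]]) + (-1)*(-8)*det([[-2, 5], [9, -5]]) + (1)*(6)*det([[-2, -6], [9, -2]])
= 160 + -280 + 348
= 228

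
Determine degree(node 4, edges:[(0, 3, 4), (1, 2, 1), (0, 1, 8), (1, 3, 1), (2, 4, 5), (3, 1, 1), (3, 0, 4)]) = 1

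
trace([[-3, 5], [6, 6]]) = diagonal: (-3) + 6
= 3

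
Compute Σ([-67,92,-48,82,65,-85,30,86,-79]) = (-67) + 92 + (-48) + 82 + 65 + (-85) + 30 + 86 + (-79)
= 76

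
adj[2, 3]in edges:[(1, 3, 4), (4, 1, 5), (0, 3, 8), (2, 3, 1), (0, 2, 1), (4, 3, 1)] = 1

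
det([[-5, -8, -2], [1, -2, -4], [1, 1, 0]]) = (1)*(-5)*det([[-2, -4], [1, 0]]) + (-1)*(-8)*det([[1, -4], [1, 0]]) + (1)*(-2)*det([[1, -2], [1, 1]])
= -20 + 32 + -6
= 6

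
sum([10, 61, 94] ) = 10 + 61 + 94
= 165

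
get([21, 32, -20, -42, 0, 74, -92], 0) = 21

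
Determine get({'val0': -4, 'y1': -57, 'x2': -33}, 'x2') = -33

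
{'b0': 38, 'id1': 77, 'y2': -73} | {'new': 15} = {'b0': 38, 'id1': 77, 'y2': -73, 'new': 15}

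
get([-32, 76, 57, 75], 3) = 75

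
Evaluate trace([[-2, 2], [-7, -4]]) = -6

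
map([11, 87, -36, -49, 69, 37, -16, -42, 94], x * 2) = [22, 174, -72, -98, 138, 74, -32, -84, 188]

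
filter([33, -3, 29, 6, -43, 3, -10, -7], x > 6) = keep x where x > 6: 33✓, -3✗, 29✓, 6✗, -43✗, 3✗, -10✗, -7✗
= [33, 29]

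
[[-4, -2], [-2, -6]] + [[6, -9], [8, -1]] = [[2, -11], [6, -7]]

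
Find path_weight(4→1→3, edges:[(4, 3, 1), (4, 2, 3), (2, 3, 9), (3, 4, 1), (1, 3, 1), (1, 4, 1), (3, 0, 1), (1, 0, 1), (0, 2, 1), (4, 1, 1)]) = w(4→1)=1 + w(1→3)=1
= 2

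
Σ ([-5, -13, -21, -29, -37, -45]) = (-5) + (-13) + (-21) + (-29) + (-37) + (-45)
= -150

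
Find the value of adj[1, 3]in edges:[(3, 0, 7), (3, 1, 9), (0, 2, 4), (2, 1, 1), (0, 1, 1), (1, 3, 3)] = 3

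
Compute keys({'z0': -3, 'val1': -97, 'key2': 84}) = ['z0', 'val1', 'key2']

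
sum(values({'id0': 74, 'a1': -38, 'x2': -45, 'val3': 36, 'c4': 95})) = 74 + (-38) + (-45) + 36 + 95
= 122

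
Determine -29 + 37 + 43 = 51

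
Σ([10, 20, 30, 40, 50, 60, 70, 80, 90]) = 450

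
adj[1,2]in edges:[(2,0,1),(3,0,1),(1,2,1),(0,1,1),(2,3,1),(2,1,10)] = 1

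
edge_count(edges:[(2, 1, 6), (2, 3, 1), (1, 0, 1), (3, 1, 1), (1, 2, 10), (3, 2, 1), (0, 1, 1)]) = 7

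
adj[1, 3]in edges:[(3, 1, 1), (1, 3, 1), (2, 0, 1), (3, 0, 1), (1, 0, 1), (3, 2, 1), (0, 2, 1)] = 1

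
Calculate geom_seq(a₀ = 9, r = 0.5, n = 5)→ a_0 = 9*0.5^0 = 9.0
a_1 = 9*0.5^1 = 4.5
a_2 = 9*0.5^2 = 2.25
...
= [9.0, 4.5, 2.25, 1.125, 0.5625]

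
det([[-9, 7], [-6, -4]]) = 78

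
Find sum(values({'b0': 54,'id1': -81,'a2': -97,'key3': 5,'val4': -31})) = 54 + (-81) + (-97) + 5 + (-31)
= -150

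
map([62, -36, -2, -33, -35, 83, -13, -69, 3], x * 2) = [124, -72, -4, -66, -70, 166, -26, -138, 6]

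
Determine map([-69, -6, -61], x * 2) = -69*2=-138, -6*2=-12, -61*2=-122
= [-138, -12, -122]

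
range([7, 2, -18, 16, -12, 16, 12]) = 34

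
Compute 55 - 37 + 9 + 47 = 74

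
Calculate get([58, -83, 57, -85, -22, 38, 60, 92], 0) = 58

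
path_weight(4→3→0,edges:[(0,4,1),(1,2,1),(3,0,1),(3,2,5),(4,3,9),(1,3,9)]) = w(4→3)=9 + w(3→0)=1
= 10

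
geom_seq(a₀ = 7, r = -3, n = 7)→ [7, -21, 63, -189, 567, -1701, 5103]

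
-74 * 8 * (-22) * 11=143264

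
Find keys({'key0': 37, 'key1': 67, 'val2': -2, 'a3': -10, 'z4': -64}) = ['key0', 'key1', 'val2', 'a3', 'z4']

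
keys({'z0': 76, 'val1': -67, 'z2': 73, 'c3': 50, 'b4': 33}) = ['z0', 'val1', 'z2', 'c3', 'b4']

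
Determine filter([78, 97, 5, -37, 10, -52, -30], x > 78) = [97]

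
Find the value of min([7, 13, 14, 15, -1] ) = -1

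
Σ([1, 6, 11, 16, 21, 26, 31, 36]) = 148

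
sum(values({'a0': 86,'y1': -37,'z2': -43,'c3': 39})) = 45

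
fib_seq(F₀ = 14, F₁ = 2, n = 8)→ F_2 = F_1 + F_0 = 16
F_3 = F_2 + F_1 = 18
F_4 = F_3 + F_2 = 34
...
= [14, 2, 16, 18, 34, 52, 86, 138]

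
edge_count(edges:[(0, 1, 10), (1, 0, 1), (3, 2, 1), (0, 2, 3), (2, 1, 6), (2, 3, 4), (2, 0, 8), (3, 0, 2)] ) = 8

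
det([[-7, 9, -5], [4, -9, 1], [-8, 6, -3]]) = 129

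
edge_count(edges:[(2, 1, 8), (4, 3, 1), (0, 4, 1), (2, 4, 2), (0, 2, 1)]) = 5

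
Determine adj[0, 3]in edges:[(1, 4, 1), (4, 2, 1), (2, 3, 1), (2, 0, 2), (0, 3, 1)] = 1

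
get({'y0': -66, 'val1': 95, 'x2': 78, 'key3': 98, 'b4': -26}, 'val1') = 95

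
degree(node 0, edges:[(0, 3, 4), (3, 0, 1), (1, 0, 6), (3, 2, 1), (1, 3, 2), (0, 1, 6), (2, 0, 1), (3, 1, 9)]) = incident: (0,3), (3,0), (1,0), (0,1), (2,0)
= 5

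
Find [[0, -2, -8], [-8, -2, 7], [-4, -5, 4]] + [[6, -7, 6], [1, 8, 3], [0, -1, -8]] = [[6, -9, -2], [-7, 6, 10], [-4, -6, -4]]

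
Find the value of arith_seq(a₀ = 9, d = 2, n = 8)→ [9, 11, 13, 15, 17, 19, 21, 23]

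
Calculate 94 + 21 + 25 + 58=198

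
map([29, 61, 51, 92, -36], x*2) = 29*2=58, 61*2=122, 51*2=102, 92*2=184, -36*2=-72
= [58, 122, 102, 184, -72]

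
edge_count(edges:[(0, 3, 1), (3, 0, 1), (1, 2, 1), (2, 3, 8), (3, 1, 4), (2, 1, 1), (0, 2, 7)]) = 7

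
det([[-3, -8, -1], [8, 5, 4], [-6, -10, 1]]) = (1)*(-3)*det([[5, 4], [-10, 1]]) + (-1)*(-8)*det([[8, 4], [-6, 1]]) + (1)*(-1)*det([[8, 5], [-6, -10]])
= -135 + 256 + 50
= 171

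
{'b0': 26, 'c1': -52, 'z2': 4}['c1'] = -52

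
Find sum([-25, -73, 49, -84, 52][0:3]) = -49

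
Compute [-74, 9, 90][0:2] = [-74, 9]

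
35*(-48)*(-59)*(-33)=-3270960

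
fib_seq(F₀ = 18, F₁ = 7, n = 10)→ [18, 7, 25, 32, 57, 89, 146, 235, 381, 616]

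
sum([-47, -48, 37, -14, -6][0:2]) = slice → [-47, -48]
(-47) + (-48)
= -95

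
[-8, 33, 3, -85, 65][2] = 3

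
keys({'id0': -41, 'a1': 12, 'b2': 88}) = ['id0', 'a1', 'b2']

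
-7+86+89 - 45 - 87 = 36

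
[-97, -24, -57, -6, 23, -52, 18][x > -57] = keep x where x > -57: -97✗, -24✓, -57✗, -6✓, 23✓, -52✓, 18✓
= [-24, -6, 23, -52, 18]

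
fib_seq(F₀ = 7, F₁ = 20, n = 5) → F_2 = F_1 + F_0 = 27
F_3 = F_2 + F_1 = 47
F_4 = F_3 + F_2 = 74
= [7, 20, 27, 47, 74]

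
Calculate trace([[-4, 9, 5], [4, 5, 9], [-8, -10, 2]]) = diagonal: (-4) + 5 + 2
= 3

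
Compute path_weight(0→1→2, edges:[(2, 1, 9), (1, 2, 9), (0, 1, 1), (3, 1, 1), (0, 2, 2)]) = w(0→1)=1 + w(1→2)=9
= 10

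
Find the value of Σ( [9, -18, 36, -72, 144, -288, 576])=9 + -18 + 36 + -72 + 144 + -288 + 576
= 387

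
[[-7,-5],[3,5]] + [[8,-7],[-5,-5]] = [[1, -12], [-2, 0]]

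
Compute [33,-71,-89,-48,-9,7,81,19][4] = -9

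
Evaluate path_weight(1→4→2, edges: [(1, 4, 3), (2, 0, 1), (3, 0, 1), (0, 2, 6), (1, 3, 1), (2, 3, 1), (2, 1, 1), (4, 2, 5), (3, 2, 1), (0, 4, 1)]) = 8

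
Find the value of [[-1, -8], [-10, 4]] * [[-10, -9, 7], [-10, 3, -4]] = [[90, -15, 25], [60, 102, -86]]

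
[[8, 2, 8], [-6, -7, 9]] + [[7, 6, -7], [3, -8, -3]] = [[15, 8, 1], [-3, -15, 6]]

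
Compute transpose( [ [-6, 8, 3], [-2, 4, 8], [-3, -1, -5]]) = [[-6, -2, -3], [8, 4, -1], [3, 8, -5]]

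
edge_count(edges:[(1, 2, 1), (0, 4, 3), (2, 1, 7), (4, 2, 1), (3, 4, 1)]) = 5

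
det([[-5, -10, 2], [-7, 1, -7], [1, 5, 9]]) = -852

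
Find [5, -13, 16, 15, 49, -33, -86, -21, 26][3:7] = [15, 49, -33, -86]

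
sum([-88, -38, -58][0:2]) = -126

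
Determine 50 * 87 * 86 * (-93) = -34791300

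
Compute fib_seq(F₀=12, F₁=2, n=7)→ F_2 = F_1 + F_0 = 14
F_3 = F_2 + F_1 = 16
F_4 = F_3 + F_2 = 30
...
= [12, 2, 14, 16, 30, 46, 76]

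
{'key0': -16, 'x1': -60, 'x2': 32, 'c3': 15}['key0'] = -16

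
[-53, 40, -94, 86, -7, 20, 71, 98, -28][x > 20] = keep x where x > 20: -53✗, 40✓, -94✗, 86✓, -7✗, 20✗, 71✓, 98✓, -28✗
= [40, 86, 71, 98]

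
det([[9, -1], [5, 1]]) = 14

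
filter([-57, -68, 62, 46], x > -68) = keep x where x > -68: -57✓, -68✗, 62✓, 46✓
= [-57, 62, 46]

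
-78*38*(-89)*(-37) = -9760452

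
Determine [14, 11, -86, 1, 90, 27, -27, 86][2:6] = [-86, 1, 90, 27]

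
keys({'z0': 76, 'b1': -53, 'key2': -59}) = ['z0', 'b1', 'key2']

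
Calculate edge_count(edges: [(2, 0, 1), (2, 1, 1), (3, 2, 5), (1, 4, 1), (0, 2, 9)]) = 5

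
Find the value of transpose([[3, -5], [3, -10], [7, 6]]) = [[3, 3, 7], [-5, -10, 6]]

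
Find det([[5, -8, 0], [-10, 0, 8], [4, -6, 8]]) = (1)*(5)*det([[0, 8], [-6, 8]]) + (-1)*(-8)*det([[-10, 8], [4, 8]]) + (1)*(0)*det([[-10, 0], [4, -6]])
= 240 + -896 + 0
= -656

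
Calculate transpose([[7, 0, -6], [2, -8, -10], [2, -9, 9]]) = [[7, 2, 2], [0, -8, -9], [-6, -10, 9]]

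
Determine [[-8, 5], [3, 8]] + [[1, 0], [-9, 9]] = [[-7, 5], [-6, 17]]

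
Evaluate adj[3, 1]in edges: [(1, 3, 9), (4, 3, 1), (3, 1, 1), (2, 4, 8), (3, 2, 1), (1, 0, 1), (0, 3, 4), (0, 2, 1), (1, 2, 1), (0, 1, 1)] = 1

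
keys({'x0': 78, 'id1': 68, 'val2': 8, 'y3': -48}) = ['x0', 'id1', 'val2', 'y3']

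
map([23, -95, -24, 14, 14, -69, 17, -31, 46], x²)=[529, 9025, 576, 196, 196, 4761, 289, 961, 2116]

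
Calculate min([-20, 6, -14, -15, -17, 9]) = -20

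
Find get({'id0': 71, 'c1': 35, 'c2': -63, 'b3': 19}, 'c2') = -63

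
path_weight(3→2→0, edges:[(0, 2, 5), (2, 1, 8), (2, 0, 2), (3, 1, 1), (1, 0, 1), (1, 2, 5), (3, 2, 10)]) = w(3→2)=10 + w(2→0)=2
= 12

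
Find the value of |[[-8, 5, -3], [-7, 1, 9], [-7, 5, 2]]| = (1)*(-8)*det([[1, 9], [5, 2]]) + (-1)*(5)*det([[-7, 9], [-7, 2]]) + (1)*(-3)*det([[-7, 1], [-7, 5]])
= 344 + -245 + 84
= 183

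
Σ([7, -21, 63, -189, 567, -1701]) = -1274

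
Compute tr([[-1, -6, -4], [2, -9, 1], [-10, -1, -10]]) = -20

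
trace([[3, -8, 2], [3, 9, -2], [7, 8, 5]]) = 17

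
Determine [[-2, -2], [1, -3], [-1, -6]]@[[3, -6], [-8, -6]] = C[0][0] = (-2)*(3) + (-2)*(-8) = 10
C[0][1] = (-2)*(-6) + (-2)*(-6) = 24
C[1][0] = (1)*(3) + (-3)*(-8) = 27
C[1][1] = (1)*(-6) + (-3)*(-6) = 12
C[2][0] = (-1)*(3) + (-6)*(-8) = 45
C[2][1] = (-1)*(-6) + (-6)*(-6) = 42
= [[10, 24], [27, 12], [45, 42]]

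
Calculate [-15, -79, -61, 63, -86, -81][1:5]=[-79, -61, 63, -86]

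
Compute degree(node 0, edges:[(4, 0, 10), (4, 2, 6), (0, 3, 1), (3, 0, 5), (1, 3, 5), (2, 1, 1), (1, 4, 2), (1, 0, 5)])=incident: (4,0), (0,3), (3,0), (1,0)
= 4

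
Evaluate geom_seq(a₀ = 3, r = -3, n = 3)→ [3, -9, 27]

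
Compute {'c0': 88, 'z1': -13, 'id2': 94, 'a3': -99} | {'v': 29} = {'c0': 88, 'z1': -13, 'id2': 94, 'a3': -99, 'v': 29}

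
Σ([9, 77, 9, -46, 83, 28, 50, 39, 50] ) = 9 + 77 + 9 + (-46) + 83 + 28 + 50 + 39 + 50
= 299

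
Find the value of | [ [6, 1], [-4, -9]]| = -50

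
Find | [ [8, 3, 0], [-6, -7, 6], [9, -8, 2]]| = 470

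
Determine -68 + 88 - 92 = -72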